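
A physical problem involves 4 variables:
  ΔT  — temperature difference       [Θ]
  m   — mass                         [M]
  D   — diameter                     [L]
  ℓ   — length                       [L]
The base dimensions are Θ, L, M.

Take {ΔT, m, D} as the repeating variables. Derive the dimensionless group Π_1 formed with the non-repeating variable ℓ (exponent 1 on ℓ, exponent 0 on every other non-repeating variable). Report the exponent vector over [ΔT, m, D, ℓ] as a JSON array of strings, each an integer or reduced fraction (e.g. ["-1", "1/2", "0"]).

Exponent matrix [Θ,L,M] × [ΔT,m,D,ℓ]:
  Θ: [ 1  0  0  0]
  L: [ 0  0  1  1]
  M: [ 0  1  0  0]
Echelon form has 3 nonzero rows (pivots: ΔT,m,D)
Pivot set = {ΔT,m,D}, free = {ℓ}
RREF:
  r0: [   1    0    0    0]
  r1: [   0    1    0    0]
  r2: [   0    0    1    1]
Fix exponent of ℓ at 1; solve each RREF row for its pivot's exponent:
  r0: exp(ΔT) + (0)·1 = 0 ⇒ exp(ΔT) = 0
  r1: exp(m) + (0)·1 = 0 ⇒ exp(m) = 0
  r2: exp(D) + (1)·1 = 0 ⇒ exp(D) = -1
Π_1 = D^-1 · ℓ

["0", "0", "-1", "1"]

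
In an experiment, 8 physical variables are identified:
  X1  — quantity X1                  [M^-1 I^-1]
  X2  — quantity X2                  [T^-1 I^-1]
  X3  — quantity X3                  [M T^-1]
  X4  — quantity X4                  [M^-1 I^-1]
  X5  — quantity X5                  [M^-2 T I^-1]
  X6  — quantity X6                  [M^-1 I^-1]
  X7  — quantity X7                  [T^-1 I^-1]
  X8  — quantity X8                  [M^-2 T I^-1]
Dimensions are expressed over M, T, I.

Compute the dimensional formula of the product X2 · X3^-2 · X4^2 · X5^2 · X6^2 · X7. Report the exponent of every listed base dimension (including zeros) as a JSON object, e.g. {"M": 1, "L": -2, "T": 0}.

Exponent matrix [M,T,I] × [X1,X2,X3,X4,X5,X6,X7,X8]:
  M: [-1  0  1 -1 -2 -1  0 -2]
  T: [ 0 -1 -1  0  1  0 -1  1]
  I: [-1 -1  0 -1 -1 -1 -1 -1]
  [M]: (1)·0+(-2)·1+(2)·-1+(2)·-2+(2)·-1+(1)·0 = -10
  [T]: (1)·-1+(-2)·-1+(2)·0+(2)·1+(2)·0+(1)·-1 = 2
  [I]: (1)·-1+(-2)·0+(2)·-1+(2)·-1+(2)·-1+(1)·-1 = -8
⇒ M^-10 T^2 I^-8

{"M": -10, "T": 2, "I": -8}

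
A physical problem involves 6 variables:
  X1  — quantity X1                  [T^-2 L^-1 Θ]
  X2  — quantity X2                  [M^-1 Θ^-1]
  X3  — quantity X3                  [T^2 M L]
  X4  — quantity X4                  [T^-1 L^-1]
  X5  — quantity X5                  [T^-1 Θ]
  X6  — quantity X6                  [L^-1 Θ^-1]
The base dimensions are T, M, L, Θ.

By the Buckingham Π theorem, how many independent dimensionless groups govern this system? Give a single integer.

3

Write exponents as rows T,M,L,Θ / cols X1,X2,X3,X4,X5,X6:
  T: [-2  0  2 -1 -1  0]
  M: [ 0 -1  1  0  0  0]
  L: [-1  0  1 -1  0 -1]
  Θ: [ 1 -1  0  0  1 -1]
Row reduction gives pivot columns X1,X2,X4; rank = 3
6 vars − rank 3 = 3 Π groups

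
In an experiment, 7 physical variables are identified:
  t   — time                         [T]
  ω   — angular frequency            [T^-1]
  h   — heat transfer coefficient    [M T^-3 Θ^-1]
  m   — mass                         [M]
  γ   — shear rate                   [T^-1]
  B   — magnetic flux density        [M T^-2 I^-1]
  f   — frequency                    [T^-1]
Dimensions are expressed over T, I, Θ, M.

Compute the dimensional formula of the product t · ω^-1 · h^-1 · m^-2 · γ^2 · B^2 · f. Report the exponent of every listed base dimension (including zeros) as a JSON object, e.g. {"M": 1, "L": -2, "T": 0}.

{"T": -2, "I": -2, "Θ": 1, "M": -1}

Exponent matrix [T,I,Θ,M] × [t,ω,h,m,γ,B,f]:
  T: [ 1 -1 -3  0 -1 -2 -1]
  I: [ 0  0  0  0  0 -1  0]
  Θ: [ 0  0 -1  0  0  0  0]
  M: [ 0  0  1  1  0  1  0]
  [T]: (1)·1+(-1)·-1+(-1)·-3+(-2)·0+(2)·-1+(2)·-2+(1)·-1 = -2
  [I]: (1)·0+(-1)·0+(-1)·0+(-2)·0+(2)·0+(2)·-1+(1)·0 = -2
  [Θ]: (1)·0+(-1)·0+(-1)·-1+(-2)·0+(2)·0+(2)·0+(1)·0 = 1
  [M]: (1)·0+(-1)·0+(-1)·1+(-2)·1+(2)·0+(2)·1+(1)·0 = -1
⇒ T^-2 I^-2 Θ M^-1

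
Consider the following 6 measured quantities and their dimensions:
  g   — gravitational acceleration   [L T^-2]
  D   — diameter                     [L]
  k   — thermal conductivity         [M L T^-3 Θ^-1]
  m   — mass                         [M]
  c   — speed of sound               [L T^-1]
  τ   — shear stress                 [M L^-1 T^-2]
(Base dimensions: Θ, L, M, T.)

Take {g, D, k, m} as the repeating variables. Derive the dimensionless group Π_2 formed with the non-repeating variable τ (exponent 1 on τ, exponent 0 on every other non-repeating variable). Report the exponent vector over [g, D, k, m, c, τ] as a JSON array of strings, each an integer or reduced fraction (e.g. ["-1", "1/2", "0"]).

Dimensional matrix (Θ×L×M×T by g×D×k×m×c×τ):
  Θ: [ 0  0 -1  0  0  0]
  L: [ 1  1  1  0  1 -1]
  M: [ 0  0  1  1  0  1]
  T: [-2  0 -3  0 -1 -2]
Row reduction gives pivot columns g,D,k,m; rank = 4
Pivot set = {g,D,k,m}, free = {c,τ}
RREF:
  r0: [   1    0    0    0  1/2    1]
  r1: [   0    1    0    0  1/2   -2]
  r2: [   0    0    1    0    0    0]
  r3: [   0    0    0    1    0    1]
Fix exponent of τ at 1, c at 0; solve each RREF row for its pivot's exponent:
  r0: exp(g) + (1)·1 = 0 ⇒ exp(g) = -1
  r1: exp(D) + (-2)·1 = 0 ⇒ exp(D) = 2
  r2: exp(k) + (0)·1 = 0 ⇒ exp(k) = 0
  r3: exp(m) + (1)·1 = 0 ⇒ exp(m) = -1
Π_2 = g^-1 · D^2 · m^-1 · τ

["-1", "2", "0", "-1", "0", "1"]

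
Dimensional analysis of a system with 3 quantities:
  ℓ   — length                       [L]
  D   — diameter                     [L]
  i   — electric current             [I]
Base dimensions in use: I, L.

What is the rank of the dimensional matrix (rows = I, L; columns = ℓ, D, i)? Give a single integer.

Exponent matrix [I,L] × [ℓ,D,i]:
  I: [ 0  0  1]
  L: [ 1  1  0]
RREF → pivots at {ℓ,i} ⇒ r = 2

2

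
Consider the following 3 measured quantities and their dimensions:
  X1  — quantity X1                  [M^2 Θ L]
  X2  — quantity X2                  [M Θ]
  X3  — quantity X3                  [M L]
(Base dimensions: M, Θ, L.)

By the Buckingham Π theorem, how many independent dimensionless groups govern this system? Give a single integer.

1

Dimensional matrix (M×Θ×L by X1×X2×X3):
  M: [ 2  1  1]
  Θ: [ 1  1  0]
  L: [ 1  0  1]
Echelon form has 2 nonzero rows (pivots: X1,X2)
n=3, r=2 ⇒ 1 dimensionless group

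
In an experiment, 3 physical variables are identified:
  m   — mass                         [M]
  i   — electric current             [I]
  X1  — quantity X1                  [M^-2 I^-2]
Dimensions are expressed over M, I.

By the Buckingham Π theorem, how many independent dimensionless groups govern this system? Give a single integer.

1

Dimensional matrix (M×I by m×i×X1):
  M: [ 1  0 -2]
  I: [ 0  1 -2]
RREF → pivots at {m,i} ⇒ r = 2
Π count = n − r = 3 − 2 = 1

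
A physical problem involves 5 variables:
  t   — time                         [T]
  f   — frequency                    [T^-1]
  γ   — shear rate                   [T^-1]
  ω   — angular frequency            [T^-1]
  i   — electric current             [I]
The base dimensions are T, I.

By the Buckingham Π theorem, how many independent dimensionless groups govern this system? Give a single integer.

Dimensional matrix (T×I by t×f×γ×ω×i):
  T: [ 1 -1 -1 -1  0]
  I: [ 0  0  0  0  1]
RREF → pivots at {t,i} ⇒ r = 2
Π count = n − r = 5 − 2 = 3

3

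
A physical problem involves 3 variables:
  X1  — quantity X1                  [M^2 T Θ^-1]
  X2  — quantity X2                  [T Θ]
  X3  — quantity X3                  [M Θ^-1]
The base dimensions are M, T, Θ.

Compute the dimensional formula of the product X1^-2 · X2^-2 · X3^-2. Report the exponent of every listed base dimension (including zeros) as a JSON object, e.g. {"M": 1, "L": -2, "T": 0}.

Dimensional matrix (M×T×Θ by X1×X2×X3):
  M: [ 2  0  1]
  T: [ 1  1  0]
  Θ: [-1  1 -1]
  [M]: (-2)·2+(-2)·0+(-2)·1 = -6
  [T]: (-2)·1+(-2)·1+(-2)·0 = -4
  [Θ]: (-2)·-1+(-2)·1+(-2)·-1 = 2
⇒ M^-6 T^-4 Θ^2

{"M": -6, "T": -4, "Θ": 2}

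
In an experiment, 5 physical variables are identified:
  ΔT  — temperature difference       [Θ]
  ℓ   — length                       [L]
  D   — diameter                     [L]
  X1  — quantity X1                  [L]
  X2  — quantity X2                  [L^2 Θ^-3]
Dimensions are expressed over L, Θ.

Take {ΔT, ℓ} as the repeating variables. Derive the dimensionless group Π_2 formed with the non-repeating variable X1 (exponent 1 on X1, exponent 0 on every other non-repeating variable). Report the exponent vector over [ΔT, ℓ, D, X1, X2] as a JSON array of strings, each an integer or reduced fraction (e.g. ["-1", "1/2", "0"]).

["0", "-1", "0", "1", "0"]

Exponent matrix [L,Θ] × [ΔT,ℓ,D,X1,X2]:
  L: [ 0  1  1  1  2]
  Θ: [ 1  0  0  0 -3]
Echelon form has 2 nonzero rows (pivots: ΔT,ℓ)
Pivot set = {ΔT,ℓ}, free = {D,X1,X2}
RREF:
  r0: [   1    0    0    0   -3]
  r1: [   0    1    1    1    2]
Fix exponent of X1 at 1, D at 0, X2 at 0; solve each RREF row for its pivot's exponent:
  r0: exp(ΔT) + (0)·1 = 0 ⇒ exp(ΔT) = 0
  r1: exp(ℓ) + (1)·1 = 0 ⇒ exp(ℓ) = -1
Π_2 = ℓ^-1 · X1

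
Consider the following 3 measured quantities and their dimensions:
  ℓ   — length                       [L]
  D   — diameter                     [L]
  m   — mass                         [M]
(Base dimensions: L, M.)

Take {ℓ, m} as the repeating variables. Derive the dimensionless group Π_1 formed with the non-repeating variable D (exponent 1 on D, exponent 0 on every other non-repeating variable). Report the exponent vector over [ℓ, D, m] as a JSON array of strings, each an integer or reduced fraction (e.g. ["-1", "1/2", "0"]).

Dimensional matrix (L×M by ℓ×D×m):
  L: [ 1  1  0]
  M: [ 0  0  1]
Echelon form has 2 nonzero rows (pivots: ℓ,m)
Pivot set = {ℓ,m}, free = {D}
RREF:
  r0: [   1    1    0]
  r1: [   0    0    1]
Fix exponent of D at 1; solve each RREF row for its pivot's exponent:
  r0: exp(ℓ) + (1)·1 = 0 ⇒ exp(ℓ) = -1
  r1: exp(m) + (0)·1 = 0 ⇒ exp(m) = 0
Π_1 = ℓ^-1 · D

["-1", "1", "0"]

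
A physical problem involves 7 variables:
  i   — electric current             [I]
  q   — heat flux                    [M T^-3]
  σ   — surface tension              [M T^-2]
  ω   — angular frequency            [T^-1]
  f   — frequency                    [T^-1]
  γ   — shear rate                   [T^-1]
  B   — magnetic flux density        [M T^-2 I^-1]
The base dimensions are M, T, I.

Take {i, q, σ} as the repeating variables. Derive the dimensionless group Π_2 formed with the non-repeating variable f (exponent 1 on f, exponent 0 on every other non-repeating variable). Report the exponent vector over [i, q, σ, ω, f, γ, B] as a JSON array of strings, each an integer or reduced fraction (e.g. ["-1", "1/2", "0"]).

["0", "-1", "1", "0", "1", "0", "0"]

Exponent matrix [M,T,I] × [i,q,σ,ω,f,γ,B]:
  M: [ 0  1  1  0  0  0  1]
  T: [ 0 -3 -2 -1 -1 -1 -2]
  I: [ 1  0  0  0  0  0 -1]
Row reduction gives pivot columns i,q,σ; rank = 3
Repeat: i,q,σ; free: ω,f,γ,B
RREF:
  r0: [   1    0    0    0    0    0   -1]
  r1: [   0    1    0    1    1    1    0]
  r2: [   0    0    1   -1   -1   -1    1]
Fix exponent of f at 1, ω at 0, γ at 0, B at 0; solve each RREF row for its pivot's exponent:
  r0: exp(i) + (0)·1 = 0 ⇒ exp(i) = 0
  r1: exp(q) + (1)·1 = 0 ⇒ exp(q) = -1
  r2: exp(σ) + (-1)·1 = 0 ⇒ exp(σ) = 1
Π_2 = q^-1 · σ · f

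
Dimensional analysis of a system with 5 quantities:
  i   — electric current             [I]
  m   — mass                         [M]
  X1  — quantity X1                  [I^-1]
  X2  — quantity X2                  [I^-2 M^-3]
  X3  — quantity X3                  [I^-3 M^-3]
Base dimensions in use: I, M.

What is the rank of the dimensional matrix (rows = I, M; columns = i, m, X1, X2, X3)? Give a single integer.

2

Dimensional matrix (I×M by i×m×X1×X2×X3):
  I: [ 1  0 -1 -2 -3]
  M: [ 0  1  0 -3 -3]
RREF → pivots at {i,m} ⇒ r = 2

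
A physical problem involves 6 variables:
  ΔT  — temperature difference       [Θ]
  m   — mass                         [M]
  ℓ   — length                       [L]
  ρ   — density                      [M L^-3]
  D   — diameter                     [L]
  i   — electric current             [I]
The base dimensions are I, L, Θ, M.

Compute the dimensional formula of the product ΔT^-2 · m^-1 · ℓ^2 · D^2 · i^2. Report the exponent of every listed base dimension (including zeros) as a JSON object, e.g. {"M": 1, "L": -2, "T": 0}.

Write exponents as rows I,L,Θ,M / cols ΔT,m,ℓ,ρ,D,i:
  I: [ 0  0  0  0  0  1]
  L: [ 0  0  1 -3  1  0]
  Θ: [ 1  0  0  0  0  0]
  M: [ 0  1  0  1  0  0]
  [I]: (-2)·0+(-1)·0+(2)·0+(2)·0+(2)·1 = 2
  [L]: (-2)·0+(-1)·0+(2)·1+(2)·1+(2)·0 = 4
  [Θ]: (-2)·1+(-1)·0+(2)·0+(2)·0+(2)·0 = -2
  [M]: (-2)·0+(-1)·1+(2)·0+(2)·0+(2)·0 = -1
⇒ I^2 L^4 Θ^-2 M^-1

{"I": 2, "L": 4, "Θ": -2, "M": -1}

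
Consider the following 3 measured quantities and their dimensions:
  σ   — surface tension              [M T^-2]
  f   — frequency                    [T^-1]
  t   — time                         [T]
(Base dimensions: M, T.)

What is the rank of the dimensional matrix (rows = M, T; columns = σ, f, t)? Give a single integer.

Write exponents as rows M,T / cols σ,f,t:
  M: [ 1  0  0]
  T: [-2 -1  1]
Echelon form has 2 nonzero rows (pivots: σ,f)

2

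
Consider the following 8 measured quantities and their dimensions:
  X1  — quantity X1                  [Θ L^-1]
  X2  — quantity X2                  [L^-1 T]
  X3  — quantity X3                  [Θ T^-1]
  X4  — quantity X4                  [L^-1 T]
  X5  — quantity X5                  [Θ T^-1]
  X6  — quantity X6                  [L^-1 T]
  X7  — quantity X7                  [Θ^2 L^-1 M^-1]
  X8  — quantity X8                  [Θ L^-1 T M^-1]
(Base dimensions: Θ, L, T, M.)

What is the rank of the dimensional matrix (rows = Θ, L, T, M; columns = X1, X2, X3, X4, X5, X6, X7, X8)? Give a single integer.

3

Write exponents as rows Θ,L,T,M / cols X1,X2,X3,X4,X5,X6,X7,X8:
  Θ: [ 1  0  1  0  1  0  2  1]
  L: [-1 -1  0 -1  0 -1 -1 -1]
  T: [ 0  1 -1  1 -1  1  0  1]
  M: [ 0  0  0  0  0  0 -1 -1]
Row reduction gives pivot columns X1,X2,X7; rank = 3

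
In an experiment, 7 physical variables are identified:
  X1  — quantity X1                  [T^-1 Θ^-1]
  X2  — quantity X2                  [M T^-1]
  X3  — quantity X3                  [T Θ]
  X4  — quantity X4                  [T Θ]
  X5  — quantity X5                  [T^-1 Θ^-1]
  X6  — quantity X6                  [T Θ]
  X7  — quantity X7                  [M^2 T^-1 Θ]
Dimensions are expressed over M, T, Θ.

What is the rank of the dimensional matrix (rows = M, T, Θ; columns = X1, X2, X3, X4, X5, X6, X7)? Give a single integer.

2

Exponent matrix [M,T,Θ] × [X1,X2,X3,X4,X5,X6,X7]:
  M: [ 0  1  0  0  0  0  2]
  T: [-1 -1  1  1 -1  1 -1]
  Θ: [-1  0  1  1 -1  1  1]
RREF → pivots at {X1,X2} ⇒ r = 2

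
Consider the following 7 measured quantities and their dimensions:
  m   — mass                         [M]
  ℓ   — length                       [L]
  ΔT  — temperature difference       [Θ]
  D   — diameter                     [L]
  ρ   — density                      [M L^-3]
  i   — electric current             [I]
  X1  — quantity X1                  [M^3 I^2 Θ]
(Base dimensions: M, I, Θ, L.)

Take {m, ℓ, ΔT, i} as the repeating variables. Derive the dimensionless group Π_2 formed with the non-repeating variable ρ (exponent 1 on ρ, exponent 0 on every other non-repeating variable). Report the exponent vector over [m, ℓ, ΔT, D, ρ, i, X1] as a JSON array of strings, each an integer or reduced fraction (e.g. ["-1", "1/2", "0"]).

["-1", "3", "0", "0", "1", "0", "0"]

Exponent matrix [M,I,Θ,L] × [m,ℓ,ΔT,D,ρ,i,X1]:
  M: [ 1  0  0  0  1  0  3]
  I: [ 0  0  0  0  0  1  2]
  Θ: [ 0  0  1  0  0  0  1]
  L: [ 0  1  0  1 -3  0  0]
Echelon form has 4 nonzero rows (pivots: m,ℓ,ΔT,i)
Repeat: m,ℓ,ΔT,i; free: D,ρ,X1
RREF:
  r0: [   1    0    0    0    1    0    3]
  r1: [   0    1    0    1   -3    0    0]
  r2: [   0    0    1    0    0    0    1]
  r3: [   0    0    0    0    0    1    2]
Fix exponent of ρ at 1, D at 0, X1 at 0; solve each RREF row for its pivot's exponent:
  r0: exp(m) + (1)·1 = 0 ⇒ exp(m) = -1
  r1: exp(ℓ) + (-3)·1 = 0 ⇒ exp(ℓ) = 3
  r2: exp(ΔT) + (0)·1 = 0 ⇒ exp(ΔT) = 0
  r3: exp(i) + (0)·1 = 0 ⇒ exp(i) = 0
Π_2 = m^-1 · ℓ^3 · ρ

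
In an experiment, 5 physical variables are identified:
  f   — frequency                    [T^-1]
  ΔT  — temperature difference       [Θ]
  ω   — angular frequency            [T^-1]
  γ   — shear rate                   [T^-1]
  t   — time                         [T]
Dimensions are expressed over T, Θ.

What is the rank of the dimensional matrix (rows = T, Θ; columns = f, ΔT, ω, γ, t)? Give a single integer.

2

Write exponents as rows T,Θ / cols f,ΔT,ω,γ,t:
  T: [-1  0 -1 -1  1]
  Θ: [ 0  1  0  0  0]
RREF → pivots at {f,ΔT} ⇒ r = 2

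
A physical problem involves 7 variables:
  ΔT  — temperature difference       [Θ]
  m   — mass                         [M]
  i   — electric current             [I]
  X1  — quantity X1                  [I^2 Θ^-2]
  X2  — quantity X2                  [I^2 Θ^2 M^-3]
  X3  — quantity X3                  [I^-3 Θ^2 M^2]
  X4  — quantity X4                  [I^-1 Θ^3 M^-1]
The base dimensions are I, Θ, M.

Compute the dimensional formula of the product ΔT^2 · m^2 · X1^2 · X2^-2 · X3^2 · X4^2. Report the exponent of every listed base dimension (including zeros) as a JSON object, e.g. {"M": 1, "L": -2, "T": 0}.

Exponent matrix [I,Θ,M] × [ΔT,m,i,X1,X2,X3,X4]:
  I: [ 0  0  1  2  2 -3 -1]
  Θ: [ 1  0  0 -2  2  2  3]
  M: [ 0  1  0  0 -3  2 -1]
  [I]: (2)·0+(2)·0+(2)·2+(-2)·2+(2)·-3+(2)·-1 = -8
  [Θ]: (2)·1+(2)·0+(2)·-2+(-2)·2+(2)·2+(2)·3 = 4
  [M]: (2)·0+(2)·1+(2)·0+(-2)·-3+(2)·2+(2)·-1 = 10
⇒ I^-8 Θ^4 M^10

{"I": -8, "Θ": 4, "M": 10}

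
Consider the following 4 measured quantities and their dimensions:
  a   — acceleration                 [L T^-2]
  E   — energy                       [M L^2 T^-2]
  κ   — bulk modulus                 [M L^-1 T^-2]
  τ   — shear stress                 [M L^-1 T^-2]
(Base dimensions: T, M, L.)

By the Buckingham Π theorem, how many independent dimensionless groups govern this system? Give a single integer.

1

Dimensional matrix (T×M×L by a×E×κ×τ):
  T: [-2 -2 -2 -2]
  M: [ 0  1  1  1]
  L: [ 1  2 -1 -1]
RREF → pivots at {a,E,κ} ⇒ r = 3
4 vars − rank 3 = 1 Π group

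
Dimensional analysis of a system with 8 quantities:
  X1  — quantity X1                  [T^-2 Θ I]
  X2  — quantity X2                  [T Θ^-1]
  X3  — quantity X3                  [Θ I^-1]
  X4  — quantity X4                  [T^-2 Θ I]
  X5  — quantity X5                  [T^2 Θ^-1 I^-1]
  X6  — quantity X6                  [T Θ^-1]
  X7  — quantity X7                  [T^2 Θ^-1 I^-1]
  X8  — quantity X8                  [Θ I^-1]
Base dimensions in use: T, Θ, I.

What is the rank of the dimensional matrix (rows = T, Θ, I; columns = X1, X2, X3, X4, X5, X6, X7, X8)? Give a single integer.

Write exponents as rows T,Θ,I / cols X1,X2,X3,X4,X5,X6,X7,X8:
  T: [-2  1  0 -2  2  1  2  0]
  Θ: [ 1 -1  1  1 -1 -1 -1  1]
  I: [ 1  0 -1  1 -1  0 -1 -1]
RREF → pivots at {X1,X2} ⇒ r = 2

2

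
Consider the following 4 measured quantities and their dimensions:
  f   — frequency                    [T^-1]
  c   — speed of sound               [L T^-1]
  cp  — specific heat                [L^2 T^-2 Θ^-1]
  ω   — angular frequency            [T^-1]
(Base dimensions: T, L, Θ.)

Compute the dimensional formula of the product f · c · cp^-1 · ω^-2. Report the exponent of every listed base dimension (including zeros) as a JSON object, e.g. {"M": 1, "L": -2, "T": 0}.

{"T": 2, "L": -1, "Θ": 1}

Write exponents as rows T,L,Θ / cols f,c,cp,ω:
  T: [-1 -1 -2 -1]
  L: [ 0  1  2  0]
  Θ: [ 0  0 -1  0]
  [T]: (1)·-1+(1)·-1+(-1)·-2+(-2)·-1 = 2
  [L]: (1)·0+(1)·1+(-1)·2+(-2)·0 = -1
  [Θ]: (1)·0+(1)·0+(-1)·-1+(-2)·0 = 1
⇒ T^2 L^-1 Θ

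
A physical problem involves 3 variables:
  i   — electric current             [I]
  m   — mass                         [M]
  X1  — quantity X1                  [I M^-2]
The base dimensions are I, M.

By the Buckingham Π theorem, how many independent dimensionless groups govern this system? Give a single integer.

Dimensional matrix (I×M by i×m×X1):
  I: [ 1  0  1]
  M: [ 0  1 -2]
Row reduction gives pivot columns i,m; rank = 2
Π count = n − r = 3 − 2 = 1

1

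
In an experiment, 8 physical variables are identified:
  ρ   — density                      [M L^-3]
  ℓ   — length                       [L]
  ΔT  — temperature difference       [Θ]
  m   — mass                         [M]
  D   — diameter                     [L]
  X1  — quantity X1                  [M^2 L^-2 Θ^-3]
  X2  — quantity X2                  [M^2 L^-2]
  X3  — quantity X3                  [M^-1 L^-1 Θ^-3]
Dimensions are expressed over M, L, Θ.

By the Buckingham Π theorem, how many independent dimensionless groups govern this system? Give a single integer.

Write exponents as rows M,L,Θ / cols ρ,ℓ,ΔT,m,D,X1,X2,X3:
  M: [ 1  0  0  1  0  2  2 -1]
  L: [-3  1  0  0  1 -2 -2 -1]
  Θ: [ 0  0  1  0  0 -3  0 -3]
Echelon form has 3 nonzero rows (pivots: ρ,ℓ,ΔT)
Π count = n − r = 8 − 3 = 5

5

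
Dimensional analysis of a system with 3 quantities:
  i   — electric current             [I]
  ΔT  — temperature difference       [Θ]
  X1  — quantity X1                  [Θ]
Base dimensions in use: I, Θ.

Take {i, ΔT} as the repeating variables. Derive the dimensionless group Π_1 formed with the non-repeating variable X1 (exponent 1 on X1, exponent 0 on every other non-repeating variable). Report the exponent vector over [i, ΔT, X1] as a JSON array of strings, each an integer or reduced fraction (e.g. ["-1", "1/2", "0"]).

["0", "-1", "1"]

Write exponents as rows I,Θ / cols i,ΔT,X1:
  I: [ 1  0  0]
  Θ: [ 0  1  1]
Row reduction gives pivot columns i,ΔT; rank = 2
Repeat: i,ΔT; free: X1
RREF:
  r0: [   1    0    0]
  r1: [   0    1    1]
Fix exponent of X1 at 1; solve each RREF row for its pivot's exponent:
  r0: exp(i) + (0)·1 = 0 ⇒ exp(i) = 0
  r1: exp(ΔT) + (1)·1 = 0 ⇒ exp(ΔT) = -1
Π_1 = ΔT^-1 · X1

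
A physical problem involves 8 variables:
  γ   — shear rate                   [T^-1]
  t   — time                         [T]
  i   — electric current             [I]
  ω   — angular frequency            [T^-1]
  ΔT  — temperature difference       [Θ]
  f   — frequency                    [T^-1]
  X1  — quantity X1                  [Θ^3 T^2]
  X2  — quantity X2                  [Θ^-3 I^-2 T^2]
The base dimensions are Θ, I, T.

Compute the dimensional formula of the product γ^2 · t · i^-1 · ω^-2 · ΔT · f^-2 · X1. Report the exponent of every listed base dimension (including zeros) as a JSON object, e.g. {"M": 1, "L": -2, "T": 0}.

Exponent matrix [Θ,I,T] × [γ,t,i,ω,ΔT,f,X1,X2]:
  Θ: [ 0  0  0  0  1  0  3 -3]
  I: [ 0  0  1  0  0  0  0 -2]
  T: [-1  1  0 -1  0 -1  2  2]
  [Θ]: (2)·0+(1)·0+(-1)·0+(-2)·0+(1)·1+(-2)·0+(1)·3 = 4
  [I]: (2)·0+(1)·0+(-1)·1+(-2)·0+(1)·0+(-2)·0+(1)·0 = -1
  [T]: (2)·-1+(1)·1+(-1)·0+(-2)·-1+(1)·0+(-2)·-1+(1)·2 = 5
⇒ Θ^4 I^-1 T^5

{"Θ": 4, "I": -1, "T": 5}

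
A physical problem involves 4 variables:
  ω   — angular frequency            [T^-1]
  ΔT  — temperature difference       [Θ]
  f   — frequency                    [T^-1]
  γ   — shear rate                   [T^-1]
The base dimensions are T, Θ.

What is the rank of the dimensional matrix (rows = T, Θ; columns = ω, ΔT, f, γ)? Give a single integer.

2

Exponent matrix [T,Θ] × [ω,ΔT,f,γ]:
  T: [-1  0 -1 -1]
  Θ: [ 0  1  0  0]
Echelon form has 2 nonzero rows (pivots: ω,ΔT)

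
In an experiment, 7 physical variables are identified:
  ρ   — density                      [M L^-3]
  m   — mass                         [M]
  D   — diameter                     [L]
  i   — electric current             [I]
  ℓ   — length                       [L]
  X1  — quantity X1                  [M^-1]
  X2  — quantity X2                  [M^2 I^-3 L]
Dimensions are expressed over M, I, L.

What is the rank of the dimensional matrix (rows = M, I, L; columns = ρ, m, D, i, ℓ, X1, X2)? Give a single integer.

Dimensional matrix (M×I×L by ρ×m×D×i×ℓ×X1×X2):
  M: [ 1  1  0  0  0 -1  2]
  I: [ 0  0  0  1  0  0 -3]
  L: [-3  0  1  0  1  0  1]
Echelon form has 3 nonzero rows (pivots: ρ,m,i)

3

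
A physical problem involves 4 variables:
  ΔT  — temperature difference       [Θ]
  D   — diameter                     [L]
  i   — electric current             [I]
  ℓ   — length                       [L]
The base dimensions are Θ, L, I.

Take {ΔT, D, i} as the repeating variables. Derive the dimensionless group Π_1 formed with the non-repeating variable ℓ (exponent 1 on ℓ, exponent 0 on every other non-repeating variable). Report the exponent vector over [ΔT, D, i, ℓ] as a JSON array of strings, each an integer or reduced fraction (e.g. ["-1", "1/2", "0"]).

["0", "-1", "0", "1"]

Write exponents as rows Θ,L,I / cols ΔT,D,i,ℓ:
  Θ: [ 1  0  0  0]
  L: [ 0  1  0  1]
  I: [ 0  0  1  0]
Row reduction gives pivot columns ΔT,D,i; rank = 3
Pivot set = {ΔT,D,i}, free = {ℓ}
RREF:
  r0: [   1    0    0    0]
  r1: [   0    1    0    1]
  r2: [   0    0    1    0]
Fix exponent of ℓ at 1; solve each RREF row for its pivot's exponent:
  r0: exp(ΔT) + (0)·1 = 0 ⇒ exp(ΔT) = 0
  r1: exp(D) + (1)·1 = 0 ⇒ exp(D) = -1
  r2: exp(i) + (0)·1 = 0 ⇒ exp(i) = 0
Π_1 = D^-1 · ℓ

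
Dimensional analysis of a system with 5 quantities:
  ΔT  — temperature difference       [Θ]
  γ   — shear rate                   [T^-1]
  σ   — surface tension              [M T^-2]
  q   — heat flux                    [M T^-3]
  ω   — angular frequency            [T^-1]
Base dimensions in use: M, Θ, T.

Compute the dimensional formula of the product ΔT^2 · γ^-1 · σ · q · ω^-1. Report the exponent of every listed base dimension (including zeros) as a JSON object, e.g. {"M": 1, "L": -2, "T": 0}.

{"M": 2, "Θ": 2, "T": -3}

Write exponents as rows M,Θ,T / cols ΔT,γ,σ,q,ω:
  M: [ 0  0  1  1  0]
  Θ: [ 1  0  0  0  0]
  T: [ 0 -1 -2 -3 -1]
  [M]: (2)·0+(-1)·0+(1)·1+(1)·1+(-1)·0 = 2
  [Θ]: (2)·1+(-1)·0+(1)·0+(1)·0+(-1)·0 = 2
  [T]: (2)·0+(-1)·-1+(1)·-2+(1)·-3+(-1)·-1 = -3
⇒ M^2 Θ^2 T^-3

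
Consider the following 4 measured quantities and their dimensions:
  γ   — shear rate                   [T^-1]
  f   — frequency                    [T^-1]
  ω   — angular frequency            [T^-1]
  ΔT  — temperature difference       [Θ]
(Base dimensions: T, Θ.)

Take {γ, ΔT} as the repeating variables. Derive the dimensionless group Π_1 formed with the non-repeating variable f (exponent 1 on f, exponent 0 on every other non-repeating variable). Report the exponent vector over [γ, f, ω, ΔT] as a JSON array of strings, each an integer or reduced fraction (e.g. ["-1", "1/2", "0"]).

["-1", "1", "0", "0"]

Exponent matrix [T,Θ] × [γ,f,ω,ΔT]:
  T: [-1 -1 -1  0]
  Θ: [ 0  0  0  1]
RREF → pivots at {γ,ΔT} ⇒ r = 2
Pivot set = {γ,ΔT}, free = {f,ω}
RREF:
  r0: [   1    1    1    0]
  r1: [   0    0    0    1]
Fix exponent of f at 1, ω at 0; solve each RREF row for its pivot's exponent:
  r0: exp(γ) + (1)·1 = 0 ⇒ exp(γ) = -1
  r1: exp(ΔT) + (0)·1 = 0 ⇒ exp(ΔT) = 0
Π_1 = γ^-1 · f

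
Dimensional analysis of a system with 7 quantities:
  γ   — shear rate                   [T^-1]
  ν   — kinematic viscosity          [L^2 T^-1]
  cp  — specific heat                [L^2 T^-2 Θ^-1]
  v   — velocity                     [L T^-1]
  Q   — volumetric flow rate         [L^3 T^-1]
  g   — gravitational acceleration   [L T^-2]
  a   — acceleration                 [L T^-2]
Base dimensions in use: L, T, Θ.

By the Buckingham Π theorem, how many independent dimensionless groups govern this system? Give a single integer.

4

Dimensional matrix (L×T×Θ by γ×ν×cp×v×Q×g×a):
  L: [ 0  2  2  1  3  1  1]
  T: [-1 -1 -2 -1 -1 -2 -2]
  Θ: [ 0  0 -1  0  0  0  0]
RREF → pivots at {γ,ν,cp} ⇒ r = 3
Π count = n − r = 7 − 3 = 4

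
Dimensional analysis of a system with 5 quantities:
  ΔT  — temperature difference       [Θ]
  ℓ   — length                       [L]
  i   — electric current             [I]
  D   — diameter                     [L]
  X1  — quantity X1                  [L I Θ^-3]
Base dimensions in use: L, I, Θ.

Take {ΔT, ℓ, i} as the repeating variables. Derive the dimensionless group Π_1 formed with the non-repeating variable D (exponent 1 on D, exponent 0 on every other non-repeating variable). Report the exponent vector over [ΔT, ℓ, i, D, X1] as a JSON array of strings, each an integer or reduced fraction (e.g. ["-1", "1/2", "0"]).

["0", "-1", "0", "1", "0"]

Write exponents as rows L,I,Θ / cols ΔT,ℓ,i,D,X1:
  L: [ 0  1  0  1  1]
  I: [ 0  0  1  0  1]
  Θ: [ 1  0  0  0 -3]
Echelon form has 3 nonzero rows (pivots: ΔT,ℓ,i)
Repeat: ΔT,ℓ,i; free: D,X1
RREF:
  r0: [   1    0    0    0   -3]
  r1: [   0    1    0    1    1]
  r2: [   0    0    1    0    1]
Fix exponent of D at 1, X1 at 0; solve each RREF row for its pivot's exponent:
  r0: exp(ΔT) + (0)·1 = 0 ⇒ exp(ΔT) = 0
  r1: exp(ℓ) + (1)·1 = 0 ⇒ exp(ℓ) = -1
  r2: exp(i) + (0)·1 = 0 ⇒ exp(i) = 0
Π_1 = ℓ^-1 · D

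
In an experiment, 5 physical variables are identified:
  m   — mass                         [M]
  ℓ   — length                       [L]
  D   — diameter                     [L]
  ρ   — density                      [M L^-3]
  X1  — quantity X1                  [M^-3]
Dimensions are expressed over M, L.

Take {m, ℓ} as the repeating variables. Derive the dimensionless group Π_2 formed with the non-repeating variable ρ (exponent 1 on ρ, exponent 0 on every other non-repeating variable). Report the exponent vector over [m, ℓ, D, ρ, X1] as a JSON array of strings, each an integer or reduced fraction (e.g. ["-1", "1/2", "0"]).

["-1", "3", "0", "1", "0"]

Write exponents as rows M,L / cols m,ℓ,D,ρ,X1:
  M: [ 1  0  0  1 -3]
  L: [ 0  1  1 -3  0]
RREF → pivots at {m,ℓ} ⇒ r = 2
Repeat: m,ℓ; free: D,ρ,X1
RREF:
  r0: [   1    0    0    1   -3]
  r1: [   0    1    1   -3    0]
Fix exponent of ρ at 1, D at 0, X1 at 0; solve each RREF row for its pivot's exponent:
  r0: exp(m) + (1)·1 = 0 ⇒ exp(m) = -1
  r1: exp(ℓ) + (-3)·1 = 0 ⇒ exp(ℓ) = 3
Π_2 = m^-1 · ℓ^3 · ρ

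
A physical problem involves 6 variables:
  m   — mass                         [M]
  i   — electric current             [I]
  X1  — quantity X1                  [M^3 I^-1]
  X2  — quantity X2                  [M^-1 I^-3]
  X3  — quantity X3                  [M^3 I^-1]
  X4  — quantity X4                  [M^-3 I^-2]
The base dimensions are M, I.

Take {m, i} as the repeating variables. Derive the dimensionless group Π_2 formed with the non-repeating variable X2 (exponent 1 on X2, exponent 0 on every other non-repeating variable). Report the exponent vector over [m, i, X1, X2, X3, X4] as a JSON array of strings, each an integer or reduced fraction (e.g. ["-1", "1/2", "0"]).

Exponent matrix [M,I] × [m,i,X1,X2,X3,X4]:
  M: [ 1  0  3 -1  3 -3]
  I: [ 0  1 -1 -3 -1 -2]
Row reduction gives pivot columns m,i; rank = 2
Pivot set = {m,i}, free = {X1,X2,X3,X4}
RREF:
  r0: [   1    0    3   -1    3   -3]
  r1: [   0    1   -1   -3   -1   -2]
Fix exponent of X2 at 1, X1 at 0, X3 at 0, X4 at 0; solve each RREF row for its pivot's exponent:
  r0: exp(m) + (-1)·1 = 0 ⇒ exp(m) = 1
  r1: exp(i) + (-3)·1 = 0 ⇒ exp(i) = 3
Π_2 = m · i^3 · X2

["1", "3", "0", "1", "0", "0"]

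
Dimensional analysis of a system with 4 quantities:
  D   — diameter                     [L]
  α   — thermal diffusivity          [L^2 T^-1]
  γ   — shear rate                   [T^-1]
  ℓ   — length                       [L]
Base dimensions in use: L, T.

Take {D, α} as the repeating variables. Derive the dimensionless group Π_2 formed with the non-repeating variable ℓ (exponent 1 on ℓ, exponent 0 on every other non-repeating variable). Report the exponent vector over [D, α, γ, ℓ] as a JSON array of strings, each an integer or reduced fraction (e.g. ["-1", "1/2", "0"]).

Write exponents as rows L,T / cols D,α,γ,ℓ:
  L: [ 1  2  0  1]
  T: [ 0 -1 -1  0]
RREF → pivots at {D,α} ⇒ r = 2
Pivot set = {D,α}, free = {γ,ℓ}
RREF:
  r0: [   1    0   -2    1]
  r1: [   0    1    1    0]
Fix exponent of ℓ at 1, γ at 0; solve each RREF row for its pivot's exponent:
  r0: exp(D) + (1)·1 = 0 ⇒ exp(D) = -1
  r1: exp(α) + (0)·1 = 0 ⇒ exp(α) = 0
Π_2 = D^-1 · ℓ

["-1", "0", "0", "1"]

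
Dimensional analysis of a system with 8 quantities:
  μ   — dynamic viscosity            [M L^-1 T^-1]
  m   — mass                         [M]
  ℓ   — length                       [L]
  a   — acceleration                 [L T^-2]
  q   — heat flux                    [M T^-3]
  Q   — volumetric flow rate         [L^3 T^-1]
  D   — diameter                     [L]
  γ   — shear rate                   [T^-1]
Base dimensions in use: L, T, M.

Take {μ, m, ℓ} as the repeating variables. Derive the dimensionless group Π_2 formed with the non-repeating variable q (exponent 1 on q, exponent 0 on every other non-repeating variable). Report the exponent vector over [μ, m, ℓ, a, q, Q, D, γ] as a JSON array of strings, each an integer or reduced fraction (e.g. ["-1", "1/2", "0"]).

["-3", "2", "-3", "0", "1", "0", "0", "0"]

Dimensional matrix (L×T×M by μ×m×ℓ×a×q×Q×D×γ):
  L: [-1  0  1  1  0  3  1  0]
  T: [-1  0  0 -2 -3 -1  0 -1]
  M: [ 1  1  0  0  1  0  0  0]
Echelon form has 3 nonzero rows (pivots: μ,m,ℓ)
Pivot set = {μ,m,ℓ}, free = {a,q,Q,D,γ}
RREF:
  r0: [   1    0    0    2    3    1    0    1]
  r1: [   0    1    0   -2   -2   -1    0   -1]
  r2: [   0    0    1    3    3    4    1    1]
Fix exponent of q at 1, a at 0, Q at 0, D at 0, γ at 0; solve each RREF row for its pivot's exponent:
  r0: exp(μ) + (3)·1 = 0 ⇒ exp(μ) = -3
  r1: exp(m) + (-2)·1 = 0 ⇒ exp(m) = 2
  r2: exp(ℓ) + (3)·1 = 0 ⇒ exp(ℓ) = -3
Π_2 = μ^-3 · m^2 · ℓ^-3 · q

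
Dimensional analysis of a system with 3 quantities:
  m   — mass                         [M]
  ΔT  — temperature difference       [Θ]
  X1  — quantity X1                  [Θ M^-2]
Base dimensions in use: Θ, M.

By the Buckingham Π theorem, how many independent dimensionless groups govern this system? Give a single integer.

Dimensional matrix (Θ×M by m×ΔT×X1):
  Θ: [ 0  1  1]
  M: [ 1  0 -2]
Echelon form has 2 nonzero rows (pivots: m,ΔT)
Π count = n − r = 3 − 2 = 1

1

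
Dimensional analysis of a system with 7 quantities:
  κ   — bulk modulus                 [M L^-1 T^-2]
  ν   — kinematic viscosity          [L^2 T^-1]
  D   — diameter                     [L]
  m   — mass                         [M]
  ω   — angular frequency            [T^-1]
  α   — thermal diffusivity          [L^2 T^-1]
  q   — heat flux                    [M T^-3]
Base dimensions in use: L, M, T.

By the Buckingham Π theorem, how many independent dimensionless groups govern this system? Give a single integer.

4

Dimensional matrix (L×M×T by κ×ν×D×m×ω×α×q):
  L: [-1  2  1  0  0  2  0]
  M: [ 1  0  0  1  0  0  1]
  T: [-2 -1  0  0 -1 -1 -3]
Row reduction gives pivot columns κ,ν,D; rank = 3
n=7, r=3 ⇒ 4 dimensionless groups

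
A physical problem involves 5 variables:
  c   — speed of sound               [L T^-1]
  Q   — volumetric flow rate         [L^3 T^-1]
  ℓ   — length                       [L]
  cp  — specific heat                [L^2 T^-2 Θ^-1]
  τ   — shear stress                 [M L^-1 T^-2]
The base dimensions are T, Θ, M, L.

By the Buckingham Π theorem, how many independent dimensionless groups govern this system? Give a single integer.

1

Write exponents as rows T,Θ,M,L / cols c,Q,ℓ,cp,τ:
  T: [-1 -1  0 -2 -2]
  Θ: [ 0  0  0 -1  0]
  M: [ 0  0  0  0  1]
  L: [ 1  3  1  2 -1]
Row reduction gives pivot columns c,Q,cp,τ; rank = 4
5 vars − rank 4 = 1 Π group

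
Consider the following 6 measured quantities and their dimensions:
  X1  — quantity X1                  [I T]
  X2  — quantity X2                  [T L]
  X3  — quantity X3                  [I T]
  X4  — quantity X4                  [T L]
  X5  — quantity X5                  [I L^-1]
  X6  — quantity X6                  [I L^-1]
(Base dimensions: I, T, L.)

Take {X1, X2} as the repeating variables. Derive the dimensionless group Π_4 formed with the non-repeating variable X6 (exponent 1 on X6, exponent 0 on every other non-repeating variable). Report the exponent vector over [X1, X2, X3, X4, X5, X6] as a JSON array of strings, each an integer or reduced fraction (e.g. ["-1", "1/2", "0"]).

Exponent matrix [I,T,L] × [X1,X2,X3,X4,X5,X6]:
  I: [ 1  0  1  0  1  1]
  T: [ 1  1  1  1  0  0]
  L: [ 0  1  0  1 -1 -1]
Row reduction gives pivot columns X1,X2; rank = 2
Pivot set = {X1,X2}, free = {X3,X4,X5,X6}
RREF:
  r0: [   1    0    1    0    1    1]
  r1: [   0    1    0    1   -1   -1]
  r2: [   0    0    0    0    0    0]
Fix exponent of X6 at 1, X3 at 0, X4 at 0, X5 at 0; solve each RREF row for its pivot's exponent:
  r0: exp(X1) + (1)·1 = 0 ⇒ exp(X1) = -1
  r1: exp(X2) + (-1)·1 = 0 ⇒ exp(X2) = 1
Π_4 = X1^-1 · X2 · X6

["-1", "1", "0", "0", "0", "1"]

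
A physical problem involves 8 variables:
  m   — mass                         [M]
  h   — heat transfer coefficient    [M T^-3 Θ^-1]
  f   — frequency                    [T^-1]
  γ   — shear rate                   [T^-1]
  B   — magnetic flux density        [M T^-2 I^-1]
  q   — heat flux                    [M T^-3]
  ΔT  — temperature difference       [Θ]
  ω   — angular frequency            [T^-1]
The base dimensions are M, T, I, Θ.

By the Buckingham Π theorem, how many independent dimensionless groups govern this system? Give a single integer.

4

Dimensional matrix (M×T×I×Θ by m×h×f×γ×B×q×ΔT×ω):
  M: [ 1  1  0  0  1  1  0  0]
  T: [ 0 -3 -1 -1 -2 -3  0 -1]
  I: [ 0  0  0  0 -1  0  0  0]
  Θ: [ 0 -1  0  0  0  0  1  0]
Row reduction gives pivot columns m,h,f,B; rank = 4
8 vars − rank 4 = 4 Π groups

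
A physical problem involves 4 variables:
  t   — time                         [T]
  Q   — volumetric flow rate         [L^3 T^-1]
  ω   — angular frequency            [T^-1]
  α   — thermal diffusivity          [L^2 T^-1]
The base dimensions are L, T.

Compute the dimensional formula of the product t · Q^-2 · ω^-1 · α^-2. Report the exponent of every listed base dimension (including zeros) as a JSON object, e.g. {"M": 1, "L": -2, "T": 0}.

Exponent matrix [L,T] × [t,Q,ω,α]:
  L: [ 0  3  0  2]
  T: [ 1 -1 -1 -1]
  [L]: (1)·0+(-2)·3+(-1)·0+(-2)·2 = -10
  [T]: (1)·1+(-2)·-1+(-1)·-1+(-2)·-1 = 6
⇒ L^-10 T^6

{"L": -10, "T": 6}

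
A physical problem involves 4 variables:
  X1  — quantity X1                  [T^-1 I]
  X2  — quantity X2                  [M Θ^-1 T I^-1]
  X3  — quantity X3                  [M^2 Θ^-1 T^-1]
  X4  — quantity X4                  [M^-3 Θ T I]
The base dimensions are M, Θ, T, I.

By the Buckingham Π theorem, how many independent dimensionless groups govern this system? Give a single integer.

Exponent matrix [M,Θ,T,I] × [X1,X2,X3,X4]:
  M: [ 0  1  2 -3]
  Θ: [ 0 -1 -1  1]
  T: [-1  1 -1  1]
  I: [ 1 -1  0  1]
RREF → pivots at {X1,X2,X3} ⇒ r = 3
4 vars − rank 3 = 1 Π group

1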